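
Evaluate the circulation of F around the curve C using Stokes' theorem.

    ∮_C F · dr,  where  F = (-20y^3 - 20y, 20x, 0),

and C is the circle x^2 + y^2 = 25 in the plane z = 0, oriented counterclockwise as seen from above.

Let S be the flat disk x^2 + y^2 ≤ 25 in the plane z = 0, with upward unit normal n̂ = ẑ. By Stokes' theorem,

    ∮_C F · dr = ∬_S (∇ × F) · n̂ dS = ∬_D (curl F)_z dA,

where D is the disk x^2 + y^2 ≤ 25.

Compute the curl of F = (-20y^3 - 20y, 20x, 0):
    (∇ × F)_x = ∂F_z/∂y - ∂F_y/∂z = 0,
    (∇ × F)_y = ∂F_x/∂z - ∂F_z/∂x = 0,
    (∇ × F)_z = ∂F_y/∂x - ∂F_x/∂y = 60y^2 + 40.

On z = 0, (curl F)_z = 60y^2 + 40.

Convert to polar (x = r cos θ, y = r sin θ, dA = r dr dθ); the integrand becomes 60r^2sin(θ)^2 + 40, so

    ∬_D (curl F)_z dA = ∫_0^{2π} ∫_0^{5} (60r^2sin(θ)^2 + 40) · r dr dθ.

Inner (r from 0 to 5): 9375sin(θ)^2 + 500.
Outer (θ from 0 to 2π): 10375π.

Therefore ∮_C F · dr = 10375π.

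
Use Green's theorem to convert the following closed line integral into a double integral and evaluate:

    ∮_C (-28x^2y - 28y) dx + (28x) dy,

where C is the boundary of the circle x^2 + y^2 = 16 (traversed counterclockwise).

Green's theorem converts the closed line integral into a double integral over the enclosed region D:

    ∮_C P dx + Q dy = ∬_D (∂Q/∂x - ∂P/∂y) dA.

Here P = -28x^2y - 28y, Q = 28x, so

    ∂Q/∂x = 28,    ∂P/∂y = -28x^2 - 28,
    ∂Q/∂x - ∂P/∂y = 28x^2 + 56.

D is the region x^2 + y^2 ≤ 16. Evaluating the double integral:

In polar coordinates (x = r cos θ, y = r sin θ, dA = r dr dθ) the integrand becomes 28r^2cos(θ)^2 + 56, so

    ∬_D (28x^2 + 56) dA = ∫_0^{2π} ∫_0^{4} (28r^2cos(θ)^2 + 56) · r dr dθ.

Inner (r from 0 to 4): 1792cos(θ)^2 + 448.
Outer (θ from 0 to 2π): 2688π.

Therefore ∮_C P dx + Q dy = 2688π.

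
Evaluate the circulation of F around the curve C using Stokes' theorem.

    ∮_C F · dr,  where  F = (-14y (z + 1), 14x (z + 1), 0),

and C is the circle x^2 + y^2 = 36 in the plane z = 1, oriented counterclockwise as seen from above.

Let S be the flat disk x^2 + y^2 ≤ 36 in the plane z = 1, with upward unit normal n̂ = ẑ. By Stokes' theorem,

    ∮_C F · dr = ∬_S (∇ × F) · n̂ dS = ∬_D (curl F)_z dA,

where D is the disk x^2 + y^2 ≤ 36.

Compute the curl of F = (-14y (z + 1), 14x (z + 1), 0):
    (∇ × F)_x = ∂F_z/∂y - ∂F_y/∂z = -14x,
    (∇ × F)_y = ∂F_x/∂z - ∂F_z/∂x = -14y,
    (∇ × F)_z = ∂F_y/∂x - ∂F_x/∂y = 28z + 28.

On z = 1, (curl F)_z = 56.

Convert to polar (x = r cos θ, y = r sin θ, dA = r dr dθ); the integrand becomes 56, so

    ∬_D (curl F)_z dA = ∫_0^{2π} ∫_0^{6} (56) · r dr dθ.

Inner (r from 0 to 6): 1008.
Outer (θ from 0 to 2π): 2016π.

Therefore ∮_C F · dr = 2016π.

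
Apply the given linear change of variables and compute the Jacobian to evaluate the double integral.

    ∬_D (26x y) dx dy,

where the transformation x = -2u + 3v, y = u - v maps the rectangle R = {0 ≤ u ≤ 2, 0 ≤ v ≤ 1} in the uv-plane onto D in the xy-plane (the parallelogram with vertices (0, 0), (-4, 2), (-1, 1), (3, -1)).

Compute the Jacobian determinant of (x, y) with respect to (u, v):

    ∂(x,y)/∂(u,v) = | -2  3 | = (-2)(-1) - (3)(1) = -1.
                   | 1  -1 |

Its absolute value is |J| = 1 (the area scaling factor).

Substituting x = -2u + 3v, y = u - v into the integrand,

    26x y → -52u^2 + 130u v - 78v^2,

so the integral becomes

    ∬_R (-52u^2 + 130u v - 78v^2) · |J| du dv = ∫_0^2 ∫_0^1 (-52u^2 + 130u v - 78v^2) dv du.

Inner (v): -52u^2 + 65u - 26.
Outer (u): -182/3.

Therefore ∬_D (26x y) dx dy = -182/3.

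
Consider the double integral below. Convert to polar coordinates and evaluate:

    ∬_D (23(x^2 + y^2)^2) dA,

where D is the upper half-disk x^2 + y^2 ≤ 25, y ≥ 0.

The region D is 0 ≤ r ≤ 5, 0 ≤ θ ≤ π in polar coordinates, where x = r cos(θ), y = r sin(θ), and dA = r dr dθ.

Under the substitution, the integrand becomes 23r^4, so

    ∬_D (23(x^2 + y^2)^2) dA = ∫_{0}^{π} ∫_{0}^{5} (23r^4) · r dr dθ.

Inner integral (in r): ∫_{0}^{5} (23r^4) · r dr = 359375/6.

Outer integral (in θ): ∫_{0}^{π} (359375/6) dθ = 359375π/6.

Therefore ∬_D (23(x^2 + y^2)^2) dA = 359375π/6.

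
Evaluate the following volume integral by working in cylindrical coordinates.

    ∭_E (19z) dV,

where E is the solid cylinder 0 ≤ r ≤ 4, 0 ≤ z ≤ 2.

In cylindrical coordinates, x = r cos(θ), y = r sin(θ), z = z, and dV = r dr dθ dz.

The integrand becomes 19z, so

    ∭_E (19z) dV = ∫_{0}^{2π} ∫_{0}^{4} ∫_{0}^{2} (19z) · r dz dr dθ.

Inner (z): 38r.
Middle (r from 0 to 4): 304.
Outer (θ): 608π.

Therefore the triple integral equals 608π.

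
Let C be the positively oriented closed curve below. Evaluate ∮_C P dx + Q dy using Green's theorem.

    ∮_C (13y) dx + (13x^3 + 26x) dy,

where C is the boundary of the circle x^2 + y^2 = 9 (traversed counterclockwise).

Green's theorem converts the closed line integral into a double integral over the enclosed region D:

    ∮_C P dx + Q dy = ∬_D (∂Q/∂x - ∂P/∂y) dA.

Here P = 13y, Q = 13x^3 + 26x, so

    ∂Q/∂x = 39x^2 + 26,    ∂P/∂y = 13,
    ∂Q/∂x - ∂P/∂y = 39x^2 + 13.

D is the region x^2 + y^2 ≤ 9. Evaluating the double integral:

In polar coordinates (x = r cos θ, y = r sin θ, dA = r dr dθ) the integrand becomes 39r^2cos(θ)^2 + 13, so

    ∬_D (39x^2 + 13) dA = ∫_0^{2π} ∫_0^{3} (39r^2cos(θ)^2 + 13) · r dr dθ.

Inner (r from 0 to 3): 3159cos(θ)^2/4 + 117/2.
Outer (θ from 0 to 2π): 3627π/4.

Therefore ∮_C P dx + Q dy = 3627π/4.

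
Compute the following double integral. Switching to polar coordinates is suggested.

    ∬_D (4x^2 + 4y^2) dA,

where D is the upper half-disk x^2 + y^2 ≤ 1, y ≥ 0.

The region D is 0 ≤ r ≤ 1, 0 ≤ θ ≤ π in polar coordinates, where x = r cos(θ), y = r sin(θ), and dA = r dr dθ.

Under the substitution, the integrand becomes 4r^2, so

    ∬_D (4x^2 + 4y^2) dA = ∫_{0}^{π} ∫_{0}^{1} (4r^2) · r dr dθ.

Inner integral (in r): ∫_{0}^{1} (4r^2) · r dr = 1.

Outer integral (in θ): ∫_{0}^{π} (1) dθ = π.

Therefore ∬_D (4x^2 + 4y^2) dA = π.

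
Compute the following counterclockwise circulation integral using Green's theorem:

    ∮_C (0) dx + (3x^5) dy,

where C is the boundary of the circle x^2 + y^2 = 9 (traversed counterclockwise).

Green's theorem converts the closed line integral into a double integral over the enclosed region D:

    ∮_C P dx + Q dy = ∬_D (∂Q/∂x - ∂P/∂y) dA.

Here P = 0, Q = 3x^5, so

    ∂Q/∂x = 15x^4,    ∂P/∂y = 0,
    ∂Q/∂x - ∂P/∂y = 15x^4.

D is the region x^2 + y^2 ≤ 9. Evaluating the double integral:

In polar coordinates (x = r cos θ, y = r sin θ, dA = r dr dθ) the integrand becomes 15r^4cos(θ)^4, so

    ∬_D (15x^4) dA = ∫_0^{2π} ∫_0^{3} (15r^4cos(θ)^4) · r dr dθ.

Inner (r from 0 to 3): 3645cos(θ)^4/2.
Outer (θ from 0 to 2π): 10935π/8.

Therefore ∮_C P dx + Q dy = 10935π/8.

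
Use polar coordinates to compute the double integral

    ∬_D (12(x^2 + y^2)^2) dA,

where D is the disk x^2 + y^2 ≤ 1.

The region D is 0 ≤ r ≤ 1, 0 ≤ θ ≤ 2π in polar coordinates, where x = r cos(θ), y = r sin(θ), and dA = r dr dθ.

Under the substitution, the integrand becomes 12r^4, so

    ∬_D (12(x^2 + y^2)^2) dA = ∫_{0}^{2π} ∫_{0}^{1} (12r^4) · r dr dθ.

Inner integral (in r): ∫_{0}^{1} (12r^4) · r dr = 2.

Outer integral (in θ): ∫_{0}^{2π} (2) dθ = 4π.

Therefore ∬_D (12(x^2 + y^2)^2) dA = 4π.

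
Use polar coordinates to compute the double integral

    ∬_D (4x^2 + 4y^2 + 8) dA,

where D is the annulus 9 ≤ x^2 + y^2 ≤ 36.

The region D is 3 ≤ r ≤ 6, 0 ≤ θ ≤ 2π in polar coordinates, where x = r cos(θ), y = r sin(θ), and dA = r dr dθ.

Under the substitution, the integrand becomes 4r^2 + 8, so

    ∬_D (4x^2 + 4y^2 + 8) dA = ∫_{0}^{2π} ∫_{3}^{6} (4r^2 + 8) · r dr dθ.

Inner integral (in r): ∫_{3}^{6} (4r^2 + 8) · r dr = 1323.

Outer integral (in θ): ∫_{0}^{2π} (1323) dθ = 2646π.

Therefore ∬_D (4x^2 + 4y^2 + 8) dA = 2646π.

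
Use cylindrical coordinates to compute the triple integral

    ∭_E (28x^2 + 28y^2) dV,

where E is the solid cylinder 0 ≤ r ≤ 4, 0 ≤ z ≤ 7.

In cylindrical coordinates, x = r cos(θ), y = r sin(θ), z = z, and dV = r dr dθ dz.

The integrand becomes 28r^2, so

    ∭_E (28x^2 + 28y^2) dV = ∫_{0}^{2π} ∫_{0}^{4} ∫_{0}^{7} (28r^2) · r dz dr dθ.

Inner (z): 196r^3.
Middle (r from 0 to 4): 12544.
Outer (θ): 25088π.

Therefore the triple integral equals 25088π.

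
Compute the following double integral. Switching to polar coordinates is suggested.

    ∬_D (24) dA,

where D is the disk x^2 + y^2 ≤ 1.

The region D is 0 ≤ r ≤ 1, 0 ≤ θ ≤ 2π in polar coordinates, where x = r cos(θ), y = r sin(θ), and dA = r dr dθ.

Under the substitution, the integrand becomes 24, so

    ∬_D (24) dA = ∫_{0}^{2π} ∫_{0}^{1} (24) · r dr dθ.

Inner integral (in r): ∫_{0}^{1} (24) · r dr = 12.

Outer integral (in θ): ∫_{0}^{2π} (12) dθ = 24π.

Therefore ∬_D (24) dA = 24π.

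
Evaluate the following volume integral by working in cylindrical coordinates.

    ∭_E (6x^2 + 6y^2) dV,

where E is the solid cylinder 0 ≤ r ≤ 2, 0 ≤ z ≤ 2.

In cylindrical coordinates, x = r cos(θ), y = r sin(θ), z = z, and dV = r dr dθ dz.

The integrand becomes 6r^2, so

    ∭_E (6x^2 + 6y^2) dV = ∫_{0}^{2π} ∫_{0}^{2} ∫_{0}^{2} (6r^2) · r dz dr dθ.

Inner (z): 12r^3.
Middle (r from 0 to 2): 48.
Outer (θ): 96π.

Therefore the triple integral equals 96π.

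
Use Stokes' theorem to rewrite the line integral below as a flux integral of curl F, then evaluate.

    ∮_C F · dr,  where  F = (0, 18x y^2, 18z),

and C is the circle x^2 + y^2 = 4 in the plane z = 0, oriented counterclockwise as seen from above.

Let S be the flat disk x^2 + y^2 ≤ 4 in the plane z = 0, with upward unit normal n̂ = ẑ. By Stokes' theorem,

    ∮_C F · dr = ∬_S (∇ × F) · n̂ dS = ∬_D (curl F)_z dA,

where D is the disk x^2 + y^2 ≤ 4.

Compute the curl of F = (0, 18x y^2, 18z):
    (∇ × F)_x = ∂F_z/∂y - ∂F_y/∂z = 0,
    (∇ × F)_y = ∂F_x/∂z - ∂F_z/∂x = 0,
    (∇ × F)_z = ∂F_y/∂x - ∂F_x/∂y = 18y^2.

On z = 0, (curl F)_z = 18y^2.

Convert to polar (x = r cos θ, y = r sin θ, dA = r dr dθ); the integrand becomes 18r^2sin(θ)^2, so

    ∬_D (curl F)_z dA = ∫_0^{2π} ∫_0^{2} (18r^2sin(θ)^2) · r dr dθ.

Inner (r from 0 to 2): 72sin(θ)^2.
Outer (θ from 0 to 2π): 72π.

Therefore ∮_C F · dr = 72π.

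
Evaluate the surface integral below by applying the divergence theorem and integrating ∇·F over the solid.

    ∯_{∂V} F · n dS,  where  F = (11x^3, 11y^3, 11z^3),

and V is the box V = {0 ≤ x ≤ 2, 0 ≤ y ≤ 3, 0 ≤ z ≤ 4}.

By the divergence theorem,

    ∯_{∂V} F · n dS = ∭_V (∇ · F) dV.

Compute the divergence:
    ∇ · F = ∂F_x/∂x + ∂F_y/∂y + ∂F_z/∂z = 33x^2 + 33y^2 + 33z^2.

V is a rectangular box, so dV = dx dy dz with 0 ≤ x ≤ 2, 0 ≤ y ≤ 3, 0 ≤ z ≤ 4.

Integrate (33x^2 + 33y^2 + 33z^2) over V as an iterated integral:

    ∭_V (∇·F) dV = ∫_0^{2} ∫_0^{3} ∫_0^{4} (33x^2 + 33y^2 + 33z^2) dz dy dx.

Inner (z from 0 to 4): 132x^2 + 132y^2 + 704.
Middle (y from 0 to 3): 396x^2 + 3300.
Outer (x from 0 to 2): 7656.

Therefore ∯_{∂V} F · n dS = 7656.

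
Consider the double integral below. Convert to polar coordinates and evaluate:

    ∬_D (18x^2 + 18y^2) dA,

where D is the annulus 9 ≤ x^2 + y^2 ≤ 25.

The region D is 3 ≤ r ≤ 5, 0 ≤ θ ≤ 2π in polar coordinates, where x = r cos(θ), y = r sin(θ), and dA = r dr dθ.

Under the substitution, the integrand becomes 18r^2, so

    ∬_D (18x^2 + 18y^2) dA = ∫_{0}^{2π} ∫_{3}^{5} (18r^2) · r dr dθ.

Inner integral (in r): ∫_{3}^{5} (18r^2) · r dr = 2448.

Outer integral (in θ): ∫_{0}^{2π} (2448) dθ = 4896π.

Therefore ∬_D (18x^2 + 18y^2) dA = 4896π.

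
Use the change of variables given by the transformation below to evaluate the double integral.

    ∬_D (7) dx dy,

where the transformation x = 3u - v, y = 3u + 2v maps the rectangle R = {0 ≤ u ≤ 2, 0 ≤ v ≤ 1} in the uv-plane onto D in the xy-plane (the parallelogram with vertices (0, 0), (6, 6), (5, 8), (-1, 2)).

Compute the Jacobian determinant of (x, y) with respect to (u, v):

    ∂(x,y)/∂(u,v) = | 3  -1 | = (3)(2) - (-1)(3) = 9.
                   | 3  2 |

Its absolute value is |J| = 9 (the area scaling factor).

Substituting x = 3u - v, y = 3u + 2v into the integrand,

    7 → 7,

so the integral becomes

    ∬_R (7) · |J| du dv = ∫_0^2 ∫_0^1 (63) dv du.

Inner (v): 63.
Outer (u): 126.

Therefore ∬_D (7) dx dy = 126.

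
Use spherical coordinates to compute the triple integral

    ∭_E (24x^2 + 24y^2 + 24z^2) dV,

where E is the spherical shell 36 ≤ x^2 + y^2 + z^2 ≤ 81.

In spherical coordinates, x = ρ sin(φ) cos(θ), y = ρ sin(φ) sin(θ), z = ρ cos(φ), and dV = ρ^2 sin(φ) dρ dφ dθ.

The integrand becomes 24ρ^2, so

    ∭_E (24x^2 + 24y^2 + 24z^2) dV = ∫_{0}^{2π} ∫_{0}^{π} ∫_{6}^{9} (24ρ^2) · ρ^2 sin(φ) dρ dφ dθ.

Inner (ρ): 1230552sin(φ)/5.
Middle (φ): 2461104/5.
Outer (θ): 4922208π/5.

Therefore the triple integral equals 4922208π/5.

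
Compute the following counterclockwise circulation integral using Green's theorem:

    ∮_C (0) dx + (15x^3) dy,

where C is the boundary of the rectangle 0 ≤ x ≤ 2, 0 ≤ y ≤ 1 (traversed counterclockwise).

Green's theorem converts the closed line integral into a double integral over the enclosed region D:

    ∮_C P dx + Q dy = ∬_D (∂Q/∂x - ∂P/∂y) dA.

Here P = 0, Q = 15x^3, so

    ∂Q/∂x = 45x^2,    ∂P/∂y = 0,
    ∂Q/∂x - ∂P/∂y = 45x^2.

D is the region 0 ≤ x ≤ 2, 0 ≤ y ≤ 1. Evaluating the double integral:

    ∬_D (45x^2) dA = ∫_0^{2} ∫_0^{1} (45x^2) dy dx.

Inner (y from 0 to 1): 45x^2.
Outer (x from 0 to 2): 120.

Therefore ∮_C P dx + Q dy = 120.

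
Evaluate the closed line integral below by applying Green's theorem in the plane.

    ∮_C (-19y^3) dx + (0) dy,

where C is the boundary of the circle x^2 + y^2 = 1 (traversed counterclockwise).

Green's theorem converts the closed line integral into a double integral over the enclosed region D:

    ∮_C P dx + Q dy = ∬_D (∂Q/∂x - ∂P/∂y) dA.

Here P = -19y^3, Q = 0, so

    ∂Q/∂x = 0,    ∂P/∂y = -57y^2,
    ∂Q/∂x - ∂P/∂y = 57y^2.

D is the region x^2 + y^2 ≤ 1. Evaluating the double integral:

In polar coordinates (x = r cos θ, y = r sin θ, dA = r dr dθ) the integrand becomes 57r^2sin(θ)^2, so

    ∬_D (57y^2) dA = ∫_0^{2π} ∫_0^{1} (57r^2sin(θ)^2) · r dr dθ.

Inner (r from 0 to 1): 57sin(θ)^2/4.
Outer (θ from 0 to 2π): 57π/4.

Therefore ∮_C P dx + Q dy = 57π/4.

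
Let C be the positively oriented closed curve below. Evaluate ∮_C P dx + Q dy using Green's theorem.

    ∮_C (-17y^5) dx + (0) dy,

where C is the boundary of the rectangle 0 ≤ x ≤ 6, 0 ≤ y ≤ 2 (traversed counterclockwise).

Green's theorem converts the closed line integral into a double integral over the enclosed region D:

    ∮_C P dx + Q dy = ∬_D (∂Q/∂x - ∂P/∂y) dA.

Here P = -17y^5, Q = 0, so

    ∂Q/∂x = 0,    ∂P/∂y = -85y^4,
    ∂Q/∂x - ∂P/∂y = 85y^4.

D is the region 0 ≤ x ≤ 6, 0 ≤ y ≤ 2. Evaluating the double integral:

    ∬_D (85y^4) dA = ∫_0^{6} ∫_0^{2} (85y^4) dy dx.

Inner (y from 0 to 2): 544.
Outer (x from 0 to 6): 3264.

Therefore ∮_C P dx + Q dy = 3264.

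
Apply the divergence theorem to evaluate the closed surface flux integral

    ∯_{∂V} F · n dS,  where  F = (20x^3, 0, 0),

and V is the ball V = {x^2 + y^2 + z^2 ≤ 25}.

By the divergence theorem,

    ∯_{∂V} F · n dS = ∭_V (∇ · F) dV.

Compute the divergence:
    ∇ · F = ∂F_x/∂x + ∂F_y/∂y + ∂F_z/∂z = 60x^2 + 0 + 0 = 60x^2.

In spherical coordinates, x = ρ sin(φ) cos(θ), y = ρ sin(φ) sin(θ), z = ρ cos(φ), dV = ρ^2 sin(φ) dρ dφ dθ, with 0 ≤ ρ ≤ 5, 0 ≤ φ ≤ π, 0 ≤ θ ≤ 2π.

The integrand, after substitution and multiplying by the volume element, becomes (60ρ^2sin(φ)^2cos(θ)^2) · ρ^2 sin(φ), so

    ∭_V (∇·F) dV = ∫_0^{2π} ∫_0^{π} ∫_0^{5} (60ρ^2sin(φ)^2cos(θ)^2) · ρ^2 sin(φ) dρ dφ dθ.

Inner (ρ from 0 to 5): 37500sin(φ)^3cos(θ)^2.
Middle (φ from 0 to π): 50000cos(θ)^2.
Outer (θ from 0 to 2π): 50000π.

Therefore ∯_{∂V} F · n dS = 50000π.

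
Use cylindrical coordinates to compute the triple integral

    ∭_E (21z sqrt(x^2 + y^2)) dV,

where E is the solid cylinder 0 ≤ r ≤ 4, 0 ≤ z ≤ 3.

In cylindrical coordinates, x = r cos(θ), y = r sin(θ), z = z, and dV = r dr dθ dz.

The integrand becomes 21r z, so

    ∭_E (21z sqrt(x^2 + y^2)) dV = ∫_{0}^{2π} ∫_{0}^{4} ∫_{0}^{3} (21r z) · r dz dr dθ.

Inner (z): 189r^2/2.
Middle (r from 0 to 4): 2016.
Outer (θ): 4032π.

Therefore the triple integral equals 4032π.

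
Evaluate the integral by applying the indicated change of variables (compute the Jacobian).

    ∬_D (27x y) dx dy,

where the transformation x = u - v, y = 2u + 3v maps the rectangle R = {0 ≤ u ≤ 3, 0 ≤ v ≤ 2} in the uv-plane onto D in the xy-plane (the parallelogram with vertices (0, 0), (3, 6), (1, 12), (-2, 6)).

Compute the Jacobian determinant of (x, y) with respect to (u, v):

    ∂(x,y)/∂(u,v) = | 1  -1 | = (1)(3) - (-1)(2) = 5.
                   | 2  3 |

Its absolute value is |J| = 5 (the area scaling factor).

Substituting x = u - v, y = 2u + 3v into the integrand,

    27x y → 54u^2 + 27u v - 81v^2,

so the integral becomes

    ∬_R (54u^2 + 27u v - 81v^2) · |J| du dv = ∫_0^3 ∫_0^2 (270u^2 + 135u v - 405v^2) dv du.

Inner (v): 540u^2 + 270u - 1080.
Outer (u): 2835.

Therefore ∬_D (27x y) dx dy = 2835.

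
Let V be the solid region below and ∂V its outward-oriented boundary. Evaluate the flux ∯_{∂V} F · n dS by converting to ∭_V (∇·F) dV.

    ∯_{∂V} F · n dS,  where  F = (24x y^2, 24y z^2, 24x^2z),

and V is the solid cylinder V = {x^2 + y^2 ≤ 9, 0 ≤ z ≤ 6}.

By the divergence theorem,

    ∯_{∂V} F · n dS = ∭_V (∇ · F) dV.

Compute the divergence:
    ∇ · F = ∂F_x/∂x + ∂F_y/∂y + ∂F_z/∂z = 24y^2 + 24z^2 + 24x^2 = 24x^2 + 24y^2 + 24z^2.

In cylindrical coordinates, x = r cos(θ), y = r sin(θ), z = z, dV = r dr dθ dz, with 0 ≤ r ≤ 3, 0 ≤ θ ≤ 2π, 0 ≤ z ≤ 6.

The integrand, after substitution and multiplying by the volume element, becomes (24r^2 + 24z^2) · r, so

    ∭_V (∇·F) dV = ∫_0^{2π} ∫_0^{3} ∫_0^{6} (24r^2 + 24z^2) · r dz dr dθ.

Inner (z from 0 to 6): 144r (r^2 + 12).
Middle (r from 0 to 3): 10692.
Outer (θ from 0 to 2π): 21384π.

Therefore ∯_{∂V} F · n dS = 21384π.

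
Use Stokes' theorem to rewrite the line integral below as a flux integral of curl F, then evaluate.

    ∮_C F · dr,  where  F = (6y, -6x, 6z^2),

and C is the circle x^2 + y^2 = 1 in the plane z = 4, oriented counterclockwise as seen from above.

Let S be the flat disk x^2 + y^2 ≤ 1 in the plane z = 4, with upward unit normal n̂ = ẑ. By Stokes' theorem,

    ∮_C F · dr = ∬_S (∇ × F) · n̂ dS = ∬_D (curl F)_z dA,

where D is the disk x^2 + y^2 ≤ 1.

Compute the curl of F = (6y, -6x, 6z^2):
    (∇ × F)_x = ∂F_z/∂y - ∂F_y/∂z = 0,
    (∇ × F)_y = ∂F_x/∂z - ∂F_z/∂x = 0,
    (∇ × F)_z = ∂F_y/∂x - ∂F_x/∂y = -12.

On z = 4, (curl F)_z = -12.

Convert to polar (x = r cos θ, y = r sin θ, dA = r dr dθ); the integrand becomes -12, so

    ∬_D (curl F)_z dA = ∫_0^{2π} ∫_0^{1} (-12) · r dr dθ.

Inner (r from 0 to 1): -6.
Outer (θ from 0 to 2π): -12π.

Therefore ∮_C F · dr = -12π.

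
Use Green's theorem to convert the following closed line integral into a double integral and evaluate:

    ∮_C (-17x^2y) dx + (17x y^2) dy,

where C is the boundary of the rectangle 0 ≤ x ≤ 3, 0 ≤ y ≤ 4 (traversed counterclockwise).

Green's theorem converts the closed line integral into a double integral over the enclosed region D:

    ∮_C P dx + Q dy = ∬_D (∂Q/∂x - ∂P/∂y) dA.

Here P = -17x^2y, Q = 17x y^2, so

    ∂Q/∂x = 17y^2,    ∂P/∂y = -17x^2,
    ∂Q/∂x - ∂P/∂y = 17x^2 + 17y^2.

D is the region 0 ≤ x ≤ 3, 0 ≤ y ≤ 4. Evaluating the double integral:

    ∬_D (17x^2 + 17y^2) dA = ∫_0^{3} ∫_0^{4} (17x^2 + 17y^2) dy dx.

Inner (y from 0 to 4): 68x^2 + 1088/3.
Outer (x from 0 to 3): 1700.

Therefore ∮_C P dx + Q dy = 1700.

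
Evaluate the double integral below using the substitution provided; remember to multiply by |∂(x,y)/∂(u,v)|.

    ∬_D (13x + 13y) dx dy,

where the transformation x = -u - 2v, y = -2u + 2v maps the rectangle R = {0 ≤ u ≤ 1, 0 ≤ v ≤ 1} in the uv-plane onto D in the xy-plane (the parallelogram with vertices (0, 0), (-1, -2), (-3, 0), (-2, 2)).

Compute the Jacobian determinant of (x, y) with respect to (u, v):

    ∂(x,y)/∂(u,v) = | -1  -2 | = (-1)(2) - (-2)(-2) = -6.
                   | -2  2 |

Its absolute value is |J| = 6 (the area scaling factor).

Substituting x = -u - 2v, y = -2u + 2v into the integrand,

    13x + 13y → -39u,

so the integral becomes

    ∬_R (-39u) · |J| du dv = ∫_0^1 ∫_0^1 (-234u) dv du.

Inner (v): -234u.
Outer (u): -117.

Therefore ∬_D (13x + 13y) dx dy = -117.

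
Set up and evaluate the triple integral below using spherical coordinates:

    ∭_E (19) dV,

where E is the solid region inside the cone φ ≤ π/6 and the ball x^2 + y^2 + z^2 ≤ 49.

In spherical coordinates, x = ρ sin(φ) cos(θ), y = ρ sin(φ) sin(θ), z = ρ cos(φ), and dV = ρ^2 sin(φ) dρ dφ dθ.

The integrand becomes 19, so

    ∭_E (19) dV = ∫_{0}^{2π} ∫_{0}^{π/6} ∫_{0}^{7} (19) · ρ^2 sin(φ) dρ dφ dθ.

Inner (ρ): 6517sin(φ)/3.
Middle (φ): 6517/3 - 6517sqrt(3)/6.
Outer (θ): 6517π (2 - sqrt(3))/3.

Therefore the triple integral equals 6517π (2 - sqrt(3))/3.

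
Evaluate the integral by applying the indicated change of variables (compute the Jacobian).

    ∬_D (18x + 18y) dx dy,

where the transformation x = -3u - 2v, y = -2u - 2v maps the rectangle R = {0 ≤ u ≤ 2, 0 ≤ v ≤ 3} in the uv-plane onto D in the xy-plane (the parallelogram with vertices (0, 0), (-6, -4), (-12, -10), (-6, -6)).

Compute the Jacobian determinant of (x, y) with respect to (u, v):

    ∂(x,y)/∂(u,v) = | -3  -2 | = (-3)(-2) - (-2)(-2) = 2.
                   | -2  -2 |

Its absolute value is |J| = 2 (the area scaling factor).

Substituting x = -3u - 2v, y = -2u - 2v into the integrand,

    18x + 18y → -90u - 72v,

so the integral becomes

    ∬_R (-90u - 72v) · |J| du dv = ∫_0^2 ∫_0^3 (-180u - 144v) dv du.

Inner (v): -540u - 648.
Outer (u): -2376.

Therefore ∬_D (18x + 18y) dx dy = -2376.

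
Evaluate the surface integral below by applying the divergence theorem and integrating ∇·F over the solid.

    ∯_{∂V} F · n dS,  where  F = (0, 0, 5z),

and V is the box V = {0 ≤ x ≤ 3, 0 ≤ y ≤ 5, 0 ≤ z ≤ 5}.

By the divergence theorem,

    ∯_{∂V} F · n dS = ∭_V (∇ · F) dV.

Compute the divergence:
    ∇ · F = ∂F_x/∂x + ∂F_y/∂y + ∂F_z/∂z = 0 + 0 + 5 = 5.

V is a rectangular box, so dV = dx dy dz with 0 ≤ x ≤ 3, 0 ≤ y ≤ 5, 0 ≤ z ≤ 5.

Integrate (5) over V as an iterated integral:

    ∭_V (∇·F) dV = ∫_0^{3} ∫_0^{5} ∫_0^{5} (5) dz dy dx.

Inner (z from 0 to 5): 25.
Middle (y from 0 to 5): 125.
Outer (x from 0 to 3): 375.

Therefore ∯_{∂V} F · n dS = 375.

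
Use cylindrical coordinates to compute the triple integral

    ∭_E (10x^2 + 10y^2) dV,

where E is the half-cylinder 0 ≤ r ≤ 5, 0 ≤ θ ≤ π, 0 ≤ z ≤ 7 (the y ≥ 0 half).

In cylindrical coordinates, x = r cos(θ), y = r sin(θ), z = z, and dV = r dr dθ dz.

The integrand becomes 10r^2, so

    ∭_E (10x^2 + 10y^2) dV = ∫_{0}^{π} ∫_{0}^{5} ∫_{0}^{7} (10r^2) · r dz dr dθ.

Inner (z): 70r^3.
Middle (r from 0 to 5): 21875/2.
Outer (θ): 21875π/2.

Therefore the triple integral equals 21875π/2.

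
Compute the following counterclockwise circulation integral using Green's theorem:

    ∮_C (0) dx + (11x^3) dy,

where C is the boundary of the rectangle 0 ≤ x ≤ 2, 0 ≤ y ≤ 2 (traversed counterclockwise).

Green's theorem converts the closed line integral into a double integral over the enclosed region D:

    ∮_C P dx + Q dy = ∬_D (∂Q/∂x - ∂P/∂y) dA.

Here P = 0, Q = 11x^3, so

    ∂Q/∂x = 33x^2,    ∂P/∂y = 0,
    ∂Q/∂x - ∂P/∂y = 33x^2.

D is the region 0 ≤ x ≤ 2, 0 ≤ y ≤ 2. Evaluating the double integral:

    ∬_D (33x^2) dA = ∫_0^{2} ∫_0^{2} (33x^2) dy dx.

Inner (y from 0 to 2): 66x^2.
Outer (x from 0 to 2): 176.

Therefore ∮_C P dx + Q dy = 176.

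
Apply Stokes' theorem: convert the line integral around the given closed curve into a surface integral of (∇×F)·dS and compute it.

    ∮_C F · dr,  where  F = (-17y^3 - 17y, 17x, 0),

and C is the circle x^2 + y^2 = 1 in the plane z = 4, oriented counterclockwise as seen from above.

Let S be the flat disk x^2 + y^2 ≤ 1 in the plane z = 4, with upward unit normal n̂ = ẑ. By Stokes' theorem,

    ∮_C F · dr = ∬_S (∇ × F) · n̂ dS = ∬_D (curl F)_z dA,

where D is the disk x^2 + y^2 ≤ 1.

Compute the curl of F = (-17y^3 - 17y, 17x, 0):
    (∇ × F)_x = ∂F_z/∂y - ∂F_y/∂z = 0,
    (∇ × F)_y = ∂F_x/∂z - ∂F_z/∂x = 0,
    (∇ × F)_z = ∂F_y/∂x - ∂F_x/∂y = 51y^2 + 34.

On z = 4, (curl F)_z = 51y^2 + 34.

Convert to polar (x = r cos θ, y = r sin θ, dA = r dr dθ); the integrand becomes 51r^2sin(θ)^2 + 34, so

    ∬_D (curl F)_z dA = ∫_0^{2π} ∫_0^{1} (51r^2sin(θ)^2 + 34) · r dr dθ.

Inner (r from 0 to 1): 51sin(θ)^2/4 + 17.
Outer (θ from 0 to 2π): 187π/4.

Therefore ∮_C F · dr = 187π/4.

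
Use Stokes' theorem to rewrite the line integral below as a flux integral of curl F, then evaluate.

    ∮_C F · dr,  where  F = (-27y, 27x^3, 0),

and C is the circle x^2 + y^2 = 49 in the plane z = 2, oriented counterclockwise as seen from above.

Let S be the flat disk x^2 + y^2 ≤ 49 in the plane z = 2, with upward unit normal n̂ = ẑ. By Stokes' theorem,

    ∮_C F · dr = ∬_S (∇ × F) · n̂ dS = ∬_D (curl F)_z dA,

where D is the disk x^2 + y^2 ≤ 49.

Compute the curl of F = (-27y, 27x^3, 0):
    (∇ × F)_x = ∂F_z/∂y - ∂F_y/∂z = 0,
    (∇ × F)_y = ∂F_x/∂z - ∂F_z/∂x = 0,
    (∇ × F)_z = ∂F_y/∂x - ∂F_x/∂y = 81x^2 + 27.

On z = 2, (curl F)_z = 81x^2 + 27.

Convert to polar (x = r cos θ, y = r sin θ, dA = r dr dθ); the integrand becomes 81r^2cos(θ)^2 + 27, so

    ∬_D (curl F)_z dA = ∫_0^{2π} ∫_0^{7} (81r^2cos(θ)^2 + 27) · r dr dθ.

Inner (r from 0 to 7): 194481cos(θ)^2/4 + 1323/2.
Outer (θ from 0 to 2π): 199773π/4.

Therefore ∮_C F · dr = 199773π/4.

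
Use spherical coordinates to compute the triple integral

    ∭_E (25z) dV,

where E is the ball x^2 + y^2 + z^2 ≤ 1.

In spherical coordinates, x = ρ sin(φ) cos(θ), y = ρ sin(φ) sin(θ), z = ρ cos(φ), and dV = ρ^2 sin(φ) dρ dφ dθ.

The integrand becomes 25ρ cos(φ), so

    ∭_E (25z) dV = ∫_{0}^{2π} ∫_{0}^{π} ∫_{0}^{1} (25ρ cos(φ)) · ρ^2 sin(φ) dρ dφ dθ.

Inner (ρ): 25sin(2φ)/8.
Middle (φ): 0.
Outer (θ): 0.

Therefore the triple integral equals 0.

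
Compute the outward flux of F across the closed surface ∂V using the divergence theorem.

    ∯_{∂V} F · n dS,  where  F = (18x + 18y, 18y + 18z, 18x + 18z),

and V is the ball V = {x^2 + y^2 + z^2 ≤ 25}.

By the divergence theorem,

    ∯_{∂V} F · n dS = ∭_V (∇ · F) dV.

Compute the divergence:
    ∇ · F = ∂F_x/∂x + ∂F_y/∂y + ∂F_z/∂z = 18 + 18 + 18 = 54.

In spherical coordinates, x = ρ sin(φ) cos(θ), y = ρ sin(φ) sin(θ), z = ρ cos(φ), dV = ρ^2 sin(φ) dρ dφ dθ, with 0 ≤ ρ ≤ 5, 0 ≤ φ ≤ π, 0 ≤ θ ≤ 2π.

The integrand, after substitution and multiplying by the volume element, becomes (54) · ρ^2 sin(φ), so

    ∭_V (∇·F) dV = ∫_0^{2π} ∫_0^{π} ∫_0^{5} (54) · ρ^2 sin(φ) dρ dφ dθ.

Inner (ρ from 0 to 5): 2250sin(φ).
Middle (φ from 0 to π): 4500.
Outer (θ from 0 to 2π): 9000π.

Therefore ∯_{∂V} F · n dS = 9000π.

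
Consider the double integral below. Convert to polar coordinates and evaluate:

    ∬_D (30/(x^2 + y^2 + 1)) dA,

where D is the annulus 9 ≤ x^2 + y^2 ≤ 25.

The region D is 3 ≤ r ≤ 5, 0 ≤ θ ≤ 2π in polar coordinates, where x = r cos(θ), y = r sin(θ), and dA = r dr dθ.

Under the substitution, the integrand becomes 30/(r^2 + 1), so

    ∬_D (30/(x^2 + y^2 + 1)) dA = ∫_{0}^{2π} ∫_{3}^{5} (30/(r^2 + 1)) · r dr dθ.

Inner integral (in r): ∫_{3}^{5} (30/(r^2 + 1)) · r dr = log(51185893014090757/30517578125).

Outer integral (in θ): ∫_{0}^{2π} (log(51185893014090757/30517578125)) dθ = log((51185893014090757/30517578125)^(2π)).

Therefore ∬_D (30/(x^2 + y^2 + 1)) dA = log((51185893014090757/30517578125)^(2π)).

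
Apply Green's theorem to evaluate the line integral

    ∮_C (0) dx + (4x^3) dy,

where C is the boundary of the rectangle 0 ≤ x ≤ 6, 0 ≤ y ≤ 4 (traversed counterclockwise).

Green's theorem converts the closed line integral into a double integral over the enclosed region D:

    ∮_C P dx + Q dy = ∬_D (∂Q/∂x - ∂P/∂y) dA.

Here P = 0, Q = 4x^3, so

    ∂Q/∂x = 12x^2,    ∂P/∂y = 0,
    ∂Q/∂x - ∂P/∂y = 12x^2.

D is the region 0 ≤ x ≤ 6, 0 ≤ y ≤ 4. Evaluating the double integral:

    ∬_D (12x^2) dA = ∫_0^{6} ∫_0^{4} (12x^2) dy dx.

Inner (y from 0 to 4): 48x^2.
Outer (x from 0 to 6): 3456.

Therefore ∮_C P dx + Q dy = 3456.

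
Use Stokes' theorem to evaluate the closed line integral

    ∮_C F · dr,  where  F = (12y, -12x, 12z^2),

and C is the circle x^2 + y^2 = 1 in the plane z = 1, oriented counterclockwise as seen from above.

Let S be the flat disk x^2 + y^2 ≤ 1 in the plane z = 1, with upward unit normal n̂ = ẑ. By Stokes' theorem,

    ∮_C F · dr = ∬_S (∇ × F) · n̂ dS = ∬_D (curl F)_z dA,

where D is the disk x^2 + y^2 ≤ 1.

Compute the curl of F = (12y, -12x, 12z^2):
    (∇ × F)_x = ∂F_z/∂y - ∂F_y/∂z = 0,
    (∇ × F)_y = ∂F_x/∂z - ∂F_z/∂x = 0,
    (∇ × F)_z = ∂F_y/∂x - ∂F_x/∂y = -24.

On z = 1, (curl F)_z = -24.

Convert to polar (x = r cos θ, y = r sin θ, dA = r dr dθ); the integrand becomes -24, so

    ∬_D (curl F)_z dA = ∫_0^{2π} ∫_0^{1} (-24) · r dr dθ.

Inner (r from 0 to 1): -12.
Outer (θ from 0 to 2π): -24π.

Therefore ∮_C F · dr = -24π.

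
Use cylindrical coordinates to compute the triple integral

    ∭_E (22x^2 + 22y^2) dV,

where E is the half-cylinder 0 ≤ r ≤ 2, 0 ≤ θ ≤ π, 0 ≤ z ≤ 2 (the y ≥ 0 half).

In cylindrical coordinates, x = r cos(θ), y = r sin(θ), z = z, and dV = r dr dθ dz.

The integrand becomes 22r^2, so

    ∭_E (22x^2 + 22y^2) dV = ∫_{0}^{π} ∫_{0}^{2} ∫_{0}^{2} (22r^2) · r dz dr dθ.

Inner (z): 44r^3.
Middle (r from 0 to 2): 176.
Outer (θ): 176π.

Therefore the triple integral equals 176π.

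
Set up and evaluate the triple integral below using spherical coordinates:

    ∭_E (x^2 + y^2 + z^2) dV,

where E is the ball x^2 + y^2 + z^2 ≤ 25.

In spherical coordinates, x = ρ sin(φ) cos(θ), y = ρ sin(φ) sin(θ), z = ρ cos(φ), and dV = ρ^2 sin(φ) dρ dφ dθ.

The integrand becomes ρ^2, so

    ∭_E (x^2 + y^2 + z^2) dV = ∫_{0}^{2π} ∫_{0}^{π} ∫_{0}^{5} (ρ^2) · ρ^2 sin(φ) dρ dφ dθ.

Inner (ρ): 625sin(φ).
Middle (φ): 1250.
Outer (θ): 2500π.

Therefore the triple integral equals 2500π.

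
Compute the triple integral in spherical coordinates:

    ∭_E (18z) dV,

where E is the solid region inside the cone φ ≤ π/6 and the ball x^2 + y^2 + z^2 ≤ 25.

In spherical coordinates, x = ρ sin(φ) cos(θ), y = ρ sin(φ) sin(θ), z = ρ cos(φ), and dV = ρ^2 sin(φ) dρ dφ dθ.

The integrand becomes 18ρ cos(φ), so

    ∭_E (18z) dV = ∫_{0}^{2π} ∫_{0}^{π/6} ∫_{0}^{5} (18ρ cos(φ)) · ρ^2 sin(φ) dρ dφ dθ.

Inner (ρ): 5625sin(2φ)/4.
Middle (φ): 5625/16.
Outer (θ): 5625π/8.

Therefore the triple integral equals 5625π/8.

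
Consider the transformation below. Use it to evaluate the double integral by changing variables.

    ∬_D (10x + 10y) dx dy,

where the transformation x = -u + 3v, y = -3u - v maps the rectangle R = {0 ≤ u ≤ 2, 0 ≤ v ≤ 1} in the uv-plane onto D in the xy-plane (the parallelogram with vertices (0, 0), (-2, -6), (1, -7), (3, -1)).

Compute the Jacobian determinant of (x, y) with respect to (u, v):

    ∂(x,y)/∂(u,v) = | -1  3 | = (-1)(-1) - (3)(-3) = 10.
                   | -3  -1 |

Its absolute value is |J| = 10 (the area scaling factor).

Substituting x = -u + 3v, y = -3u - v into the integrand,

    10x + 10y → -40u + 20v,

so the integral becomes

    ∬_R (-40u + 20v) · |J| du dv = ∫_0^2 ∫_0^1 (-400u + 200v) dv du.

Inner (v): 100 - 400u.
Outer (u): -600.

Therefore ∬_D (10x + 10y) dx dy = -600.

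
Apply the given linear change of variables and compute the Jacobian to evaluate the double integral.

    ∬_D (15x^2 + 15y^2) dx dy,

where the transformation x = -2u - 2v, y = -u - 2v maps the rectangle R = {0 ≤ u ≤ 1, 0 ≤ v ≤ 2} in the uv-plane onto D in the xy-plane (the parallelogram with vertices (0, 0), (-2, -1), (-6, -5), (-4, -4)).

Compute the Jacobian determinant of (x, y) with respect to (u, v):

    ∂(x,y)/∂(u,v) = | -2  -2 | = (-2)(-2) - (-2)(-1) = 2.
                   | -1  -2 |

Its absolute value is |J| = 2 (the area scaling factor).

Substituting x = -2u - 2v, y = -u - 2v into the integrand,

    15x^2 + 15y^2 → 75u^2 + 180u v + 120v^2,

so the integral becomes

    ∬_R (75u^2 + 180u v + 120v^2) · |J| du dv = ∫_0^1 ∫_0^2 (150u^2 + 360u v + 240v^2) dv du.

Inner (v): 300u^2 + 720u + 640.
Outer (u): 1100.

Therefore ∬_D (15x^2 + 15y^2) dx dy = 1100.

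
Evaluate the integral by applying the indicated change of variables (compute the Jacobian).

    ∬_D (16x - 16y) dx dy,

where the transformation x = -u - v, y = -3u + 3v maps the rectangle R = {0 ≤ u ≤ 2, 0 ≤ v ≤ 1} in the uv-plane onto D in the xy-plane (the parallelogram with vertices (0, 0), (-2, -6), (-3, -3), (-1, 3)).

Compute the Jacobian determinant of (x, y) with respect to (u, v):

    ∂(x,y)/∂(u,v) = | -1  -1 | = (-1)(3) - (-1)(-3) = -6.
                   | -3  3 |

Its absolute value is |J| = 6 (the area scaling factor).

Substituting x = -u - v, y = -3u + 3v into the integrand,

    16x - 16y → 32u - 64v,

so the integral becomes

    ∬_R (32u - 64v) · |J| du dv = ∫_0^2 ∫_0^1 (192u - 384v) dv du.

Inner (v): 192u - 192.
Outer (u): 0.

Therefore ∬_D (16x - 16y) dx dy = 0.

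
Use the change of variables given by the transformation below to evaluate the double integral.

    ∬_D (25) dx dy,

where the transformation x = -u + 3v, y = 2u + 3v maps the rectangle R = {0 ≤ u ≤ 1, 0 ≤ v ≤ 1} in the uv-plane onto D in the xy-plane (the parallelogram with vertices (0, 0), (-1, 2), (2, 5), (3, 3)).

Compute the Jacobian determinant of (x, y) with respect to (u, v):

    ∂(x,y)/∂(u,v) = | -1  3 | = (-1)(3) - (3)(2) = -9.
                   | 2  3 |

Its absolute value is |J| = 9 (the area scaling factor).

Substituting x = -u + 3v, y = 2u + 3v into the integrand,

    25 → 25,

so the integral becomes

    ∬_R (25) · |J| du dv = ∫_0^1 ∫_0^1 (225) dv du.

Inner (v): 225.
Outer (u): 225.

Therefore ∬_D (25) dx dy = 225.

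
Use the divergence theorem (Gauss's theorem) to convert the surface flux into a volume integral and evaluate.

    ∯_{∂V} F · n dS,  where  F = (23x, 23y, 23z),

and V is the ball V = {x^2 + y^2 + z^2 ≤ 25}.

By the divergence theorem,

    ∯_{∂V} F · n dS = ∭_V (∇ · F) dV.

Compute the divergence:
    ∇ · F = ∂F_x/∂x + ∂F_y/∂y + ∂F_z/∂z = 23 + 23 + 23 = 69.

In spherical coordinates, x = ρ sin(φ) cos(θ), y = ρ sin(φ) sin(θ), z = ρ cos(φ), dV = ρ^2 sin(φ) dρ dφ dθ, with 0 ≤ ρ ≤ 5, 0 ≤ φ ≤ π, 0 ≤ θ ≤ 2π.

The integrand, after substitution and multiplying by the volume element, becomes (69) · ρ^2 sin(φ), so

    ∭_V (∇·F) dV = ∫_0^{2π} ∫_0^{π} ∫_0^{5} (69) · ρ^2 sin(φ) dρ dφ dθ.

Inner (ρ from 0 to 5): 2875sin(φ).
Middle (φ from 0 to π): 5750.
Outer (θ from 0 to 2π): 11500π.

Therefore ∯_{∂V} F · n dS = 11500π.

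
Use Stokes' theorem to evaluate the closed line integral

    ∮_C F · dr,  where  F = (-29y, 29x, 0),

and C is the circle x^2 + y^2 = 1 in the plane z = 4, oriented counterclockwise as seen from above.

Let S be the flat disk x^2 + y^2 ≤ 1 in the plane z = 4, with upward unit normal n̂ = ẑ. By Stokes' theorem,

    ∮_C F · dr = ∬_S (∇ × F) · n̂ dS = ∬_D (curl F)_z dA,

where D is the disk x^2 + y^2 ≤ 1.

Compute the curl of F = (-29y, 29x, 0):
    (∇ × F)_x = ∂F_z/∂y - ∂F_y/∂z = 0,
    (∇ × F)_y = ∂F_x/∂z - ∂F_z/∂x = 0,
    (∇ × F)_z = ∂F_y/∂x - ∂F_x/∂y = 58.

On z = 4, (curl F)_z = 58.

Convert to polar (x = r cos θ, y = r sin θ, dA = r dr dθ); the integrand becomes 58, so

    ∬_D (curl F)_z dA = ∫_0^{2π} ∫_0^{1} (58) · r dr dθ.

Inner (r from 0 to 1): 29.
Outer (θ from 0 to 2π): 58π.

Therefore ∮_C F · dr = 58π.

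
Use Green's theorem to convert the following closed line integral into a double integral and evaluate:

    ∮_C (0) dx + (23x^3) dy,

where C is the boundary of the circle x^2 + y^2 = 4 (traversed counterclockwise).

Green's theorem converts the closed line integral into a double integral over the enclosed region D:

    ∮_C P dx + Q dy = ∬_D (∂Q/∂x - ∂P/∂y) dA.

Here P = 0, Q = 23x^3, so

    ∂Q/∂x = 69x^2,    ∂P/∂y = 0,
    ∂Q/∂x - ∂P/∂y = 69x^2.

D is the region x^2 + y^2 ≤ 4. Evaluating the double integral:

In polar coordinates (x = r cos θ, y = r sin θ, dA = r dr dθ) the integrand becomes 69r^2cos(θ)^2, so

    ∬_D (69x^2) dA = ∫_0^{2π} ∫_0^{2} (69r^2cos(θ)^2) · r dr dθ.

Inner (r from 0 to 2): 276cos(θ)^2.
Outer (θ from 0 to 2π): 276π.

Therefore ∮_C P dx + Q dy = 276π.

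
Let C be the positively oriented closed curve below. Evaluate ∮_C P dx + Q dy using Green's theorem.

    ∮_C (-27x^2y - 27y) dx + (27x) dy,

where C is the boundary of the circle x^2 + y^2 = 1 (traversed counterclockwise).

Green's theorem converts the closed line integral into a double integral over the enclosed region D:

    ∮_C P dx + Q dy = ∬_D (∂Q/∂x - ∂P/∂y) dA.

Here P = -27x^2y - 27y, Q = 27x, so

    ∂Q/∂x = 27,    ∂P/∂y = -27x^2 - 27,
    ∂Q/∂x - ∂P/∂y = 27x^2 + 54.

D is the region x^2 + y^2 ≤ 1. Evaluating the double integral:

In polar coordinates (x = r cos θ, y = r sin θ, dA = r dr dθ) the integrand becomes 27r^2cos(θ)^2 + 54, so

    ∬_D (27x^2 + 54) dA = ∫_0^{2π} ∫_0^{1} (27r^2cos(θ)^2 + 54) · r dr dθ.

Inner (r from 0 to 1): 27cos(θ)^2/4 + 27.
Outer (θ from 0 to 2π): 243π/4.

Therefore ∮_C P dx + Q dy = 243π/4.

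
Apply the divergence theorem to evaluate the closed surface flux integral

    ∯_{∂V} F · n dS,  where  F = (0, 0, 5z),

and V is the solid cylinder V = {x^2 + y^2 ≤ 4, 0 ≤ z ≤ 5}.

By the divergence theorem,

    ∯_{∂V} F · n dS = ∭_V (∇ · F) dV.

Compute the divergence:
    ∇ · F = ∂F_x/∂x + ∂F_y/∂y + ∂F_z/∂z = 0 + 0 + 5 = 5.

In cylindrical coordinates, x = r cos(θ), y = r sin(θ), z = z, dV = r dr dθ dz, with 0 ≤ r ≤ 2, 0 ≤ θ ≤ 2π, 0 ≤ z ≤ 5.

The integrand, after substitution and multiplying by the volume element, becomes (5) · r, so

    ∭_V (∇·F) dV = ∫_0^{2π} ∫_0^{2} ∫_0^{5} (5) · r dz dr dθ.

Inner (z from 0 to 5): 25r.
Middle (r from 0 to 2): 50.
Outer (θ from 0 to 2π): 100π.

Therefore ∯_{∂V} F · n dS = 100π.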